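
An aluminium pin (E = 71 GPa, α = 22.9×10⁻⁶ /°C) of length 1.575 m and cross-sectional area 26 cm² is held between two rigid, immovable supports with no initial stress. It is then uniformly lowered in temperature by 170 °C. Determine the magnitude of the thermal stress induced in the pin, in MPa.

σ ≈ 276 MPa (tensile)

With length fixed, the mechanical strain must cancel the thermal strain αΔT = 22.9×10⁻⁶ × 170 = 3893×10⁻⁶.
Hence σ = E·αΔT = 71×10³ × 3893×10⁻⁶ = 276.4 MPa, tensile.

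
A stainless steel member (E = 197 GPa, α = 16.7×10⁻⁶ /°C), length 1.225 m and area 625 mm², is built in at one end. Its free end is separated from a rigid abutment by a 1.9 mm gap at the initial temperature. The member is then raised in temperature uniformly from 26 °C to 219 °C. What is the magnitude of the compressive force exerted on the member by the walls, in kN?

If the wall were absent the member would grow by αΔT L = 16.7×10⁻⁶ × 193 × 1225 = 3.948 mm.
This exceeds the 1.9 mm gap, so the wall pushes back. The portion of expansion that must be recovered elastically is δ_free − gap = 3.948 − 1.9 = 2.048 mm.
Compatibility: PL/(AE) = 2.048 mm, so σ = P/A = E × (2.048/1225) = 329.4 MPa.
P = σA = 329.4 × 625 = 205.9 kN.

P ≈ 206 kN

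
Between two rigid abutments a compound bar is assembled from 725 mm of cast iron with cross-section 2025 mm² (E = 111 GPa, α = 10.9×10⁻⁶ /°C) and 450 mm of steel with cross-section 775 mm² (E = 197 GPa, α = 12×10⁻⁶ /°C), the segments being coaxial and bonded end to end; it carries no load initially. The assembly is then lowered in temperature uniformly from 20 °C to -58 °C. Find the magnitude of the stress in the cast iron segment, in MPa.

σ ≈ 83 MPa (tensile)

With the walls removed the bar would change length by δ_free = Σ αᵢΔT Lᵢ = 10.9×10⁻⁶×78×725 + 12×10⁻⁶×78×450 = 1.038 mm.
The walls prevent any net length change, so an axial force P (same in every segment) develops. Compatibility: P · Σ Lᵢ/(AᵢEᵢ) = δ_free.
The series flexibility is Σ Lᵢ/(AᵢEᵢ) = 725/(2025×111×10³) + 450/(775×197×10³) = 6.173×10⁻⁶ mm/N.
So P = 1.038 / 6.173×10⁻⁶ = 168.1 kN, tensile.
σ_{cast iron} = P / A = 168100 / 2025 = 83.01 MPa.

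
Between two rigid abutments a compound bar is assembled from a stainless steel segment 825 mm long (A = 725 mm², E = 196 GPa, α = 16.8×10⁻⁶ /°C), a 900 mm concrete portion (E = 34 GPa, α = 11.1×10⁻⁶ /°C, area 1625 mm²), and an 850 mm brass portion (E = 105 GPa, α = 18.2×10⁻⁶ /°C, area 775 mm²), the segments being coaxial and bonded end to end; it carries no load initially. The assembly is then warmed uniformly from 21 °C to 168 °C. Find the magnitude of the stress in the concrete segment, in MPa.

Free thermal expansion of the whole bar: Σ αᵢΔT Lᵢ = 16.8×10⁻⁶×147×825 + 11.1×10⁻⁶×147×900 + 18.2×10⁻⁶×147×850 = 5.78 mm.
The walls prevent any net length change, so an axial force P (same in every segment) develops. Compatibility: P · Σ Lᵢ/(AᵢEᵢ) = δ_free.
The series flexibility is Σ Lᵢ/(AᵢEᵢ) = 825/(725×196×10³) + 900/(1625×34×10³) + 850/(775×105×10³) = 3.254×10⁻⁵ mm/N.
Hence P = δ_free / Σ(L/AE) = 5.78/3.254×10⁻⁵ = 177.6 kN (compressive).
σ_{concrete} = P / A = 177600 / 1625 = 109.3 MPa.

σ ≈ 109 MPa (compressive)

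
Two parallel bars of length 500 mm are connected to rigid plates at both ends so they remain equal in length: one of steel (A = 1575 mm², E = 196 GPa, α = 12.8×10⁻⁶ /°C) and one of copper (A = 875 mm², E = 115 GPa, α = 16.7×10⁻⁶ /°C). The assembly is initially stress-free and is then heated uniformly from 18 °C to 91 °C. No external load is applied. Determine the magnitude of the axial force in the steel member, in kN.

P ≈ 21.6 kN (tensile in the steel)

The copper has the larger α, so on heating it would change length more than the steel if both were free. The rigid plates force a common final length, so the copper is put into compression and the steel into tension, with equal and opposite forces P (no external load).
Setting the final lengths equal and cancelling L: (α₁ − α₂)ΔT = P/(A₁E₁) + P/(A₂E₂).
|α₁ − α₂|·ΔT = 3.9×10⁻⁶ × 73 = 0.0002847.
1/(A₁E₁) + 1/(A₂E₂) = 1/(1575×196×10³) + 1/(875×115×10³) = 1.318×10⁻⁸ N⁻¹.
So P = 0.0002847 / 1.318×10⁻⁸ = 21.61 kN.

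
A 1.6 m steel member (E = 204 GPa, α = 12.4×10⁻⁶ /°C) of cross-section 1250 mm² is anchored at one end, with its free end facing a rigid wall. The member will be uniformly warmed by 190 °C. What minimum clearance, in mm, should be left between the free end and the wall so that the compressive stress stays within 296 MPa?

With no wall the member would lengthen by αΔT L = 12.4×10⁻⁶ × 190 × 1600 = 3.77 mm.
A stress of 296 MPa corresponds to the wall pushing the member back by σL/E = 296×1600/(204×10³) = 2.322 mm.
The gap must absorb the remainder: g_min = 3.77 − 2.322 = 1.448 mm.

g ≈ 1.45 mm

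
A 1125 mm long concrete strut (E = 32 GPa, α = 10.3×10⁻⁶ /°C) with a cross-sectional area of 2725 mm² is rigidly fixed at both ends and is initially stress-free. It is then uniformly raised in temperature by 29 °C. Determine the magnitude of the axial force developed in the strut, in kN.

The ends cannot move, so σ = EαΔT = 32×10³ × 10.3×10⁻⁶ × 29 = 9.558 MPa.
Axial force P = σA = 9.558 × 2725 = 26050 N = 26.05 kN, compressive.

P ≈ 26 kN (compressive)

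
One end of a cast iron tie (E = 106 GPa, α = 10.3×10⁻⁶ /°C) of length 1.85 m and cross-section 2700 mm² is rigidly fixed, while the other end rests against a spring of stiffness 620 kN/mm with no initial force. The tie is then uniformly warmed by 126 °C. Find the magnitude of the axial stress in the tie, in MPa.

If the spring were absent the tie would lengthen by αΔT L = 10.3×10⁻⁶ × 126 × 1850 = 2.401 mm.
With a force P in the spring, the elastic change of the tie is PL/(AE) and that of the spring is P/k; compatibility requires their sum to equal δ_free.
P [ L/(AE) + 1/k ] = δ_free → P [ 1850/(2700×106×10³) + 1/(620×10³) ] = 2.401.
P = 2.401 / 8.077×10⁻⁶ = 297300 N.
σ = P/A = 297300/2700 = 110.1 MPa.

σ ≈ 110 MPa (compressive)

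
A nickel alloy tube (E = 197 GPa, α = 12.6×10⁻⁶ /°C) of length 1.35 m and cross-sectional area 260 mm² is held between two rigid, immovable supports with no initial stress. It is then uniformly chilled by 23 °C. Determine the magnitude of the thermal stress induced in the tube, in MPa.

σ ≈ 57.1 MPa (tensile)

The supports are rigid, so the total axial strain is zero. The restrained thermal strain is ε = αΔT = 12.6×10⁻⁶ × 23 = 289.8×10⁻⁶.
Hence σ = E·αΔT = 197×10³ × 289.8×10⁻⁶ = 57.09 MPa, tensile.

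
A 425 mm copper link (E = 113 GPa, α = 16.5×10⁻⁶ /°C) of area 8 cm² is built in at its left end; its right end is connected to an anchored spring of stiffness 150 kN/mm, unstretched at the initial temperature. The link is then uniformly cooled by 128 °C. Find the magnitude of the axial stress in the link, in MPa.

Free thermal contraction: δ_free = αΔT L = 16.5×10⁻⁶ × 128 × 425 = 0.8976 mm.
With a force P in the spring, the elastic change of the link is PL/(AE) and that of the spring is P/k; compatibility requires their sum to equal δ_free.
So P = δ_free / [L/(AE) + 1/k] = 0.8976 / [ 425/(800×113×10³) + 1/(150×10³) ].
P = 0.8976 / 1.137×10⁻⁵ = 78960 N.
σ = P/A = 78960/800 = 98.7 MPa.

σ ≈ 98.7 MPa (tensile)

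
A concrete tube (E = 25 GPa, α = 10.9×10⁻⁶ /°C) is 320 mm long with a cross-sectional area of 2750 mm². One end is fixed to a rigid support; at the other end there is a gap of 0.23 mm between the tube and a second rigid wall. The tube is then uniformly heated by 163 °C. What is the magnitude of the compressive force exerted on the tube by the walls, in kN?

If the wall were absent the tube would grow by αΔT L = 10.9×10⁻⁶ × 163 × 320 = 0.5685 mm.
This exceeds the 0.23 mm gap, so the wall pushes back. The portion of expansion that must be recovered elastically is δ_free − gap = 0.5685 − 0.23 = 0.3385 mm.
That suppressed elongation corresponds to σ = E·Δ/L = 25×10³ × 0.3385/320 = 26.45 MPa.
P = σA = 26.45 × 2750 = 72.73 kN.

P ≈ 72.7 kN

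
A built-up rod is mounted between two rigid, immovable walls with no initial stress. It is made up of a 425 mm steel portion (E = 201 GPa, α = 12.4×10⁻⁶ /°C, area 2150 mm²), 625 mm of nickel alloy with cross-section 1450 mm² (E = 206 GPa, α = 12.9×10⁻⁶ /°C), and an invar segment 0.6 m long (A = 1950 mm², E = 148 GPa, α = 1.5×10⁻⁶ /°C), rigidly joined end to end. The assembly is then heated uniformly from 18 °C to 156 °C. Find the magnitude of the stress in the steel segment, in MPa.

σ ≈ 177 MPa (compressive)

If the supports were absent, the total length change would be Σ αᵢΔT Lᵢ = 12.4×10⁻⁶×138×425 + 12.9×10⁻⁶×138×625 + 1.5×10⁻⁶×138×600 = 1.964 mm.
The rigid supports impose zero overall length change; the single axial force P common to all segments must satisfy P Σ Lᵢ/(AᵢEᵢ) = δ_free.
The series flexibility is Σ Lᵢ/(AᵢEᵢ) = 425/(2150×201×10³) + 625/(1450×206×10³) + 600/(1950×148×10³) = 5.155×10⁻⁶ mm/N.
Hence P = δ_free / Σ(L/AE) = 1.964/5.155×10⁻⁶ = 381 kN (compressive).
σ_{steel} = P / A = 381000 / 2150 = 177.2 MPa.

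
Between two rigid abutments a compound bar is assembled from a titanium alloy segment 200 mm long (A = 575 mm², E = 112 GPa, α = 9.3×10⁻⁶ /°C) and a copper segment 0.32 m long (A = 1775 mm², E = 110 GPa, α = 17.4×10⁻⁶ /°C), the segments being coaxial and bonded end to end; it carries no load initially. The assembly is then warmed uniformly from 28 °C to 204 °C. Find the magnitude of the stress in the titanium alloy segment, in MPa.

With the walls removed the bar would change length by δ_free = Σ αᵢΔT Lᵢ = 9.3×10⁻⁶×176×200 + 17.4×10⁻⁶×176×320 = 1.307 mm.
Since the ends are fixed, an axial force P builds up, equal in every segment, with P · Σ Lᵢ/(AᵢEᵢ) = δ_free.
The series flexibility is Σ Lᵢ/(AᵢEᵢ) = 200/(575×112×10³) + 320/(1775×110×10³) = 4.745×10⁻⁶ mm/N.
Hence P = δ_free / Σ(L/AE) = 1.307/4.745×10⁻⁶ = 275.5 kN (compressive).
σ_{titanium alloy} = P / A = 275500 / 575 = 479.2 MPa.

σ ≈ 479 MPa (compressive)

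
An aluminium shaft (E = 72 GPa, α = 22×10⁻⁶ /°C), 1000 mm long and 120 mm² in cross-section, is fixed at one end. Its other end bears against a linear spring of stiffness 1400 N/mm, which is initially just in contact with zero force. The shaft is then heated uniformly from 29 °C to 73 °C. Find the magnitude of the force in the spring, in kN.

P ≈ 1.17 kN

The unrestrained thermal change is αΔT L = 22×10⁻⁶ × 44 × 1000 = 0.968 mm.
Let P be the compressive force at the spring. The shaft shortens elastically by PL/(AE) and the spring compresses by P/k; together these equal δ_free.
So P = δ_free / [L/(AE) + 1/k] = 0.968 / [ 1000/(120×72×10³) + 1/(1400) ].
P = 0.968 / 0.00083 = 1166 N.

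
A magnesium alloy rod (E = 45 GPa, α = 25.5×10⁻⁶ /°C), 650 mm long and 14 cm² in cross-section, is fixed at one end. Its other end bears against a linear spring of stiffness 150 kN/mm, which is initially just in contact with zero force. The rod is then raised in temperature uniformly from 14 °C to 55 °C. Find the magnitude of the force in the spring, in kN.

P ≈ 40 kN

If the spring were absent the rod would lengthen by αΔT L = 25.5×10⁻⁶ × 41 × 650 = 0.6796 mm.
Let P be the compressive force at the spring. The rod shortens elastically by PL/(AE) and the spring compresses by P/k; together these equal δ_free.
P [ L/(AE) + 1/k ] = δ_free → P [ 650/(1400×45×10³) + 1/(150×10³) ] = 0.6796.
P = 0.6796 / 1.698×10⁻⁵ = 40010 N.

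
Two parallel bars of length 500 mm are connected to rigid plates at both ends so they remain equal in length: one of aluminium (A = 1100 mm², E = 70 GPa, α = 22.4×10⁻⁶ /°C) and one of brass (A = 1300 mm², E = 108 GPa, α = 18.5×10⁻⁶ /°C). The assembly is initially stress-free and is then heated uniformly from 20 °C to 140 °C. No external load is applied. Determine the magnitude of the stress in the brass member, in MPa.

σ ≈ 17.9 MPa (tensile)

Equilibrium of a rigid end plate with no external load gives equal and opposite internal forces ±P in the two members. Since α_{aluminium} > α_{brass}, heating drives the aluminium into compression and the brass into tension.
Setting the final lengths equal and cancelling L: (α₁ − α₂)ΔT = P/(A₁E₁) + P/(A₂E₂).
|α₁ − α₂|·ΔT = 3.9×10⁻⁶ × 120 = 0.000468.
1/(A₁E₁) + 1/(A₂E₂) = 1/(1100×70×10³) + 1/(1300×108×10³) = 2.011×10⁻⁸ N⁻¹.
P = 0.000468 / 2.011×10⁻⁸ = 23270 N = 23.27 kN.
σ_{brass} = P/A₂ = 23270/1300 = 17.9 MPa, tensile.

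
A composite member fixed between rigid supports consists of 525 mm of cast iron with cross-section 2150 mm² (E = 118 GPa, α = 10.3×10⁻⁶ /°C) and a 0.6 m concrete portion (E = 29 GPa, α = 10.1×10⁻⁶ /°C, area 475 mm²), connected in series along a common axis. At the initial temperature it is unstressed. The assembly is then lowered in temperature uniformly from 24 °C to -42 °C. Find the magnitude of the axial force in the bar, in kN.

Free thermal contraction of the whole bar: Σ αᵢΔT Lᵢ = 10.3×10⁻⁶×66×525 + 10.1×10⁻⁶×66×600 = 0.7569 mm.
Since the ends are fixed, an axial force P builds up, equal in every segment, with P · Σ Lᵢ/(AᵢEᵢ) = δ_free.
The series flexibility is Σ Lᵢ/(AᵢEᵢ) = 525/(2150×118×10³) + 600/(475×29×10³) = 4.563×10⁻⁵ mm/N.
P = 0.7569 / 4.563×10⁻⁵ = 16590 N = 16.59 kN, tensile.

P ≈ 16.6 kN (tensile)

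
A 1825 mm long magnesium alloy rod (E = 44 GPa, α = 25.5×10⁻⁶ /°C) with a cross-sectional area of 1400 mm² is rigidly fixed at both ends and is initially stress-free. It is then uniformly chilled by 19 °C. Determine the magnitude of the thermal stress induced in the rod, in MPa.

σ ≈ 21.3 MPa (tensile)

The supports are rigid, so the total axial strain is zero. The restrained thermal strain is ε = αΔT = 25.5×10⁻⁶ × 19 = 484.5×10⁻⁶.
The stress required to suppress this strain is σ = Eε = 44×10³ × 484.5×10⁻⁶ = 21.32 MPa, tensile since the rod is trying to contract.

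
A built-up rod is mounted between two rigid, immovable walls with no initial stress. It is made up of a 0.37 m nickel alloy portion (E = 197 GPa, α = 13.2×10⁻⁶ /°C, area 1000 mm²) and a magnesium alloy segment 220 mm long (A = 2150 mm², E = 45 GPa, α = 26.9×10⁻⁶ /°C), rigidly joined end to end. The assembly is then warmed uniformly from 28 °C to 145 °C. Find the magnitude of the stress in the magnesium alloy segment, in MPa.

With the walls removed the bar would change length by δ_free = Σ αᵢΔT Lᵢ = 13.2×10⁻⁶×117×370 + 26.9×10⁻⁶×117×220 = 1.264 mm.
Since the ends are fixed, an axial force P builds up, equal in every segment, with P · Σ Lᵢ/(AᵢEᵢ) = δ_free.
The series flexibility is Σ Lᵢ/(AᵢEᵢ) = 370/(1000×197×10³) + 220/(2150×45×10³) = 4.152×10⁻⁶ mm/N.
Hence P = δ_free / Σ(L/AE) = 1.264/4.152×10⁻⁶ = 304.4 kN (compressive).
σ_{magnesium alloy} = P / A = 304400 / 2150 = 141.6 MPa.

σ ≈ 142 MPa (compressive)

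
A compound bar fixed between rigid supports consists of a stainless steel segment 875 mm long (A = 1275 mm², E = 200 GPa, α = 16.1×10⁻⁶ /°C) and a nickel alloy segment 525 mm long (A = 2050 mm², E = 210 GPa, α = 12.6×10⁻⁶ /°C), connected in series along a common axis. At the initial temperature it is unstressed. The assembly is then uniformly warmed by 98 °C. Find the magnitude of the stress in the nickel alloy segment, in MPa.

σ ≈ 213 MPa (compressive)

If the supports were absent, the total length change would be Σ αᵢΔT Lᵢ = 16.1×10⁻⁶×98×875 + 12.6×10⁻⁶×98×525 = 2.029 mm.
The rigid supports impose zero overall length change; the single axial force P common to all segments must satisfy P Σ Lᵢ/(AᵢEᵢ) = δ_free.
Σ Lᵢ/(AᵢEᵢ) = 875/(1275×200×10³) + 525/(2050×210×10³) = 4.651×10⁻⁶ mm/N.
P = 2.029 / 4.651×10⁻⁶ = 436200 N = 436.2 kN, compressive.
σ_{nickel alloy} = P / A = 436200 / 2050 = 212.8 MPa.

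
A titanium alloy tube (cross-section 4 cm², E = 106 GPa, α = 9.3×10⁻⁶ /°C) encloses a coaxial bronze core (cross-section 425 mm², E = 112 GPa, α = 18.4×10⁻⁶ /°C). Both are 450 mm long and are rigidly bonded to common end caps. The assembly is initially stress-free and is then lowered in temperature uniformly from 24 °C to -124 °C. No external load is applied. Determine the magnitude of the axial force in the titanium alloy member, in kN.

P ≈ 30.2 kN (compressive in the titanium alloy)

Equilibrium of a rigid end plate with no external load gives equal and opposite internal forces ±P in the two members. Since α_{bronze} > α_{titanium alloy}, cooling drives the bronze into tension and the titanium alloy into compression.
Compatibility of the two members (thermal + elastic change equal): (α₁ − α₂)ΔT = P·[1/(A₁E₁) + 1/(A₂E₂)].
|α₁ − α₂|·ΔT = 9.1×10⁻⁶ × 148 = 0.001347.
1/(A₁E₁) + 1/(A₂E₂) = 1/(400×106×10³) + 1/(425×112×10³) = 4.459×10⁻⁸ N⁻¹.
So P = 0.001347 / 4.459×10⁻⁸ = 30.2 kN.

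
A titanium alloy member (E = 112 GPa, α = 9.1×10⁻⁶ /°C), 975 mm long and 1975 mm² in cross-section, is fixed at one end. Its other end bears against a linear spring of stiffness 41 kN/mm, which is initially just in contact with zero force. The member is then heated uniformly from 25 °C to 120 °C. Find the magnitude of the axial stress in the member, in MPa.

The unrestrained thermal change is αΔT L = 9.1×10⁻⁶ × 95 × 975 = 0.8429 mm.
Let P be the compressive force at the spring. The member shortens elastically by PL/(AE) and the spring compresses by P/k; together these equal δ_free.
So P = δ_free / [L/(AE) + 1/k] = 0.8429 / [ 975/(1975×112×10³) + 1/(41×10³) ].
P = 0.8429 / 2.88×10⁻⁵ = 29270 N.
σ = P/A = 29270/1975 = 14.82 MPa.

σ ≈ 14.8 MPa (compressive)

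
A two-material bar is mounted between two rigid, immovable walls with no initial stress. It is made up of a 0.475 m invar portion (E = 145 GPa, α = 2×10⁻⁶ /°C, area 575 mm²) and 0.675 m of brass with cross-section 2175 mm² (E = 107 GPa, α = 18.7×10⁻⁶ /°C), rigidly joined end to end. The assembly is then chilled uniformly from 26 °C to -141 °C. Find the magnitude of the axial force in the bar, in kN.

P ≈ 264 kN (tensile)

Free thermal contraction of the whole bar: Σ αᵢΔT Lᵢ = 2×10⁻⁶×167×475 + 18.7×10⁻⁶×167×675 = 2.267 mm.
The rigid supports impose zero overall length change; the single axial force P common to all segments must satisfy P Σ Lᵢ/(AᵢEᵢ) = δ_free.
Σ Lᵢ/(AᵢEᵢ) = 475/(575×145×10³) + 675/(2175×107×10³) = 8.598×10⁻⁶ mm/N.
P = 2.267 / 8.598×10⁻⁶ = 263600 N = 263.6 kN, tensile.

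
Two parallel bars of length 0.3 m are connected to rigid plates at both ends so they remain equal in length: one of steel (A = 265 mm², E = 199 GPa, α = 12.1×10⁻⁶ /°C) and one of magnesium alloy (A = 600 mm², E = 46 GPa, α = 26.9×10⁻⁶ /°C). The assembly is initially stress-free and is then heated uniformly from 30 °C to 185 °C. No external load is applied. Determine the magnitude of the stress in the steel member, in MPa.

Equilibrium of a rigid end plate with no external load gives equal and opposite internal forces ±P in the two members. Since α_{magnesium alloy} > α_{steel}, heating drives the magnesium alloy into compression and the steel into tension.
Setting the final lengths equal and cancelling L: (α₁ − α₂)ΔT = P/(A₁E₁) + P/(A₂E₂).
|α₁ − α₂|·ΔT = 14.8×10⁻⁶ × 155 = 0.002294.
1/(A₁E₁) + 1/(A₂E₂) = 1/(265×199×10³) + 1/(600×46×10³) = 5.519×10⁻⁸ N⁻¹.
P = 0.002294 / 5.519×10⁻⁸ = 41560 N = 41.56 kN.
σ_{steel} = P/A₁ = 41560/265 = 156.8 MPa, tensile.

σ ≈ 157 MPa (tensile)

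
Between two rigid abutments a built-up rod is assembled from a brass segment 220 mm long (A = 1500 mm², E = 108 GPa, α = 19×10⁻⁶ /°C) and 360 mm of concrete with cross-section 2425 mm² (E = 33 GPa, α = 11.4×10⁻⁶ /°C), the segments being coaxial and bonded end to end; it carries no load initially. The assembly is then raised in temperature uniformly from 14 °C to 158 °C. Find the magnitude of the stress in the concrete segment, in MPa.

With the walls removed the bar would change length by δ_free = Σ αᵢΔT Lᵢ = 19×10⁻⁶×144×220 + 11.4×10⁻⁶×144×360 = 1.193 mm.
The walls prevent any net length change, so an axial force P (same in every segment) develops. Compatibility: P · Σ Lᵢ/(AᵢEᵢ) = δ_free.
The series flexibility is Σ Lᵢ/(AᵢEᵢ) = 220/(1500×108×10³) + 360/(2425×33×10³) = 5.857×10⁻⁶ mm/N.
Hence P = δ_free / Σ(L/AE) = 1.193/5.857×10⁻⁶ = 203.7 kN (compressive).
σ_{concrete} = P / A = 203700 / 2425 = 83.99 MPa.

σ ≈ 84 MPa (compressive)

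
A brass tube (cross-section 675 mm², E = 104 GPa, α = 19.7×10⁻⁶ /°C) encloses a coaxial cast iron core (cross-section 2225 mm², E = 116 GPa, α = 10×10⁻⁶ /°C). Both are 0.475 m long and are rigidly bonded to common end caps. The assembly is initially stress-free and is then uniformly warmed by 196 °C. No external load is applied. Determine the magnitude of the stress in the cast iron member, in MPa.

σ ≈ 47.2 MPa (tensile)

The brass has the larger α, so on heating it would change length more than the cast iron if both were free. The rigid plates force a common final length, so the brass is put into compression and the cast iron into tension, with equal and opposite forces P (no external load).
Setting the final lengths equal and cancelling L: (α₁ − α₂)ΔT = P/(A₁E₁) + P/(A₂E₂).
|α₁ − α₂|·ΔT = 9.7×10⁻⁶ × 196 = 0.001901.
1/(A₁E₁) + 1/(A₂E₂) = 1/(675×104×10³) + 1/(2225×116×10³) = 1.812×10⁻⁸ N⁻¹.
P = 0.001901 / 1.812×10⁻⁸ = 104900 N = 104.9 kN.
σ_{cast iron} = P/A₂ = 104900/2225 = 47.16 MPa, tensile.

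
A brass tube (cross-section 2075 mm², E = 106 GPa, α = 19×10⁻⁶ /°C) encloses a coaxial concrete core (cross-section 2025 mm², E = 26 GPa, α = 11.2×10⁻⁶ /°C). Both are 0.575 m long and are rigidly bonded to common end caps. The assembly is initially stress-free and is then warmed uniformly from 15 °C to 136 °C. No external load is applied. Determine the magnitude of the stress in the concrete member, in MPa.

The brass has the larger α, so on heating it would change length more than the concrete if both were free. The rigid plates force a common final length, so the brass is put into compression and the concrete into tension, with equal and opposite forces P (no external load).
Equating the net (thermal + elastic) strains gives |α₁ − α₂|·ΔT = P·[1/(A₁E₁) + 1/(A₂E₂)].
|α₁ − α₂|·ΔT = 7.8×10⁻⁶ × 121 = 0.0009438.
1/(A₁E₁) + 1/(A₂E₂) = 1/(2075×106×10³) + 1/(2025×26×10³) = 2.354×10⁻⁸ N⁻¹.
P = 0.0009438 / 2.354×10⁻⁸ = 40090 N = 40.09 kN.
σ_{concrete} = P/A₂ = 40090/2025 = 19.8 MPa, tensile.

σ ≈ 19.8 MPa (tensile)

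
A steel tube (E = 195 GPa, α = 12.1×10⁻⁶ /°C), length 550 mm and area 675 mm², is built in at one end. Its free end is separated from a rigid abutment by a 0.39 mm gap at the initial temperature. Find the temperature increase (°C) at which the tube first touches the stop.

ΔT ≈ 58.6 °C

The gap closes when αΔT L = 0.39 mm, since the tube is still unstressed at that instant.
ΔT = 0.39 / (12.1×10⁻⁶ × 550) = 58.6 °C.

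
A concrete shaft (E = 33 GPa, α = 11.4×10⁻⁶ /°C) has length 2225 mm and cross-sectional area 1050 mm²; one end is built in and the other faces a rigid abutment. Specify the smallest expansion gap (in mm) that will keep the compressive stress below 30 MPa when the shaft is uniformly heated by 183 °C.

With no wall the shaft would lengthen by αΔT L = 11.4×10⁻⁶ × 183 × 2225 = 4.642 mm.
A stress of 30 MPa corresponds to the wall pushing the shaft back by σL/E = 30×2225/(33×10³) = 2.023 mm.
The gap must absorb the remainder: g_min = 4.642 − 2.023 = 2.619 mm.

g ≈ 2.62 mm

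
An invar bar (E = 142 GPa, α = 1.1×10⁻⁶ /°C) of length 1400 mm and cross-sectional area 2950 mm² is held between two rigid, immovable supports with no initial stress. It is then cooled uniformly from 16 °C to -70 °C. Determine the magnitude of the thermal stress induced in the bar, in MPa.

The supports are rigid, so the total axial strain is zero. The restrained thermal strain is ε = αΔT = 1.1×10⁻⁶ × 86 = 94.6×10⁻⁶.
σ = EαΔT = 142×10³ × 1.1×10⁻⁶ × 86 = 13.43 MPa (tensile; the bar is trying to contract).

σ ≈ 13.4 MPa (tensile)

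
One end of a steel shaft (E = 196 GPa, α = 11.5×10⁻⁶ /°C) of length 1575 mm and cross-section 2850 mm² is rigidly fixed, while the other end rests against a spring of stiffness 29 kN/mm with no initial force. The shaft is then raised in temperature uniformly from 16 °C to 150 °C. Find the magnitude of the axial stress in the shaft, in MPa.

If the spring were absent the shaft would lengthen by αΔT L = 11.5×10⁻⁶ × 134 × 1575 = 2.427 mm.
Let P be the compressive force at the spring. The shaft shortens elastically by PL/(AE) and the spring compresses by P/k; together these equal δ_free.
So P = δ_free / [L/(AE) + 1/k] = 2.427 / [ 1575/(2850×196×10³) + 1/(29×10³) ].
P = 2.427 / 3.73×10⁻⁵ = 65070 N.
σ = P/A = 65070/2850 = 22.83 MPa.

σ ≈ 22.8 MPa (compressive)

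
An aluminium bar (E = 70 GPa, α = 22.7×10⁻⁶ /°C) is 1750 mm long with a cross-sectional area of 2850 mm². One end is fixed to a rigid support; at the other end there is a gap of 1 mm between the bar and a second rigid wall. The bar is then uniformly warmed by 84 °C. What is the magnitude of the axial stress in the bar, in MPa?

Unrestrained expansion: δ_free = αΔT L = 22.7×10⁻⁶ × 84 × 1750 = 3.337 mm.
The gap closes (δ_free > 1 mm) and the wall then resists a further 3.337 − 1 = 2.337 mm of expansion.
Compatibility: PL/(AE) = 2.337 mm, so σ = P/A = E × (2.337/1750) = 93.48 MPa.

σ ≈ 93.5 MPa (compressive)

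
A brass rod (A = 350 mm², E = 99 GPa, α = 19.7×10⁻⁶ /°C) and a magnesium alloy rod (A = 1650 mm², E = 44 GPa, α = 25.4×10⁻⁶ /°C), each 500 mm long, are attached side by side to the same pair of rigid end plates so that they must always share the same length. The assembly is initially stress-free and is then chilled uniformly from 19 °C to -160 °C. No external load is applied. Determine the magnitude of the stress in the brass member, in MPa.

Equilibrium of a rigid end plate with no external load gives equal and opposite internal forces ±P in the two members. Since α_{magnesium alloy} > α_{brass}, cooling drives the magnesium alloy into tension and the brass into compression.
Compatibility of the two members (thermal + elastic change equal): (α₁ − α₂)ΔT = P·[1/(A₁E₁) + 1/(A₂E₂)].
|α₁ − α₂|·ΔT = 5.7×10⁻⁶ × 179 = 0.00102.
1/(A₁E₁) + 1/(A₂E₂) = 1/(350×99×10³) + 1/(1650×44×10³) = 4.263×10⁻⁸ N⁻¹.
So P = 0.00102 / 4.263×10⁻⁸ = 23.93 kN.
σ_{brass} = P/A₁ = 23930/350 = 68.38 MPa, compressive.

σ ≈ 68.4 MPa (compressive)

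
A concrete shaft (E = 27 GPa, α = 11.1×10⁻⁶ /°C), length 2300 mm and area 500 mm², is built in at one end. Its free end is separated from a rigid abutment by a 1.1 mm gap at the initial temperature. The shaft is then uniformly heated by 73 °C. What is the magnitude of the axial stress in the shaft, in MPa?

If the wall were absent the shaft would grow by αΔT L = 11.1×10⁻⁶ × 73 × 2300 = 1.864 mm.
The gap closes (δ_free > 1.1 mm) and the wall then resists a further 1.864 − 1.1 = 0.7637 mm of expansion.
So σ = E(δ_free − g)/L = 27×10³ × 0.7637/2300 = 8.965 MPa.

σ ≈ 8.97 MPa (compressive)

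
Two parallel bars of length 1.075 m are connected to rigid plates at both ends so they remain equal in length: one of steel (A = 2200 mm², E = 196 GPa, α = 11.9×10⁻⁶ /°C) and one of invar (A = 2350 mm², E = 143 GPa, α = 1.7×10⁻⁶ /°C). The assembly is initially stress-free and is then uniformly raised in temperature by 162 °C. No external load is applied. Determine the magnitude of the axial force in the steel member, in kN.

P ≈ 312 kN (compressive in the steel)

Both members must finish at the same length. With the larger α, the steel tends to over-expand; the plates restrain it, putting the steel in compression and the invar in tension. With no external load the two internal forces are equal and opposite, magnitude P.
Compatibility of the two members (thermal + elastic change equal): (α₁ − α₂)ΔT = P·[1/(A₁E₁) + 1/(A₂E₂)].
|α₁ − α₂|·ΔT = 10.2×10⁻⁶ × 162 = 0.001652.
1/(A₁E₁) + 1/(A₂E₂) = 1/(2200×196×10³) + 1/(2350×143×10³) = 5.295×10⁻⁹ N⁻¹.
P = 0.001652 / 5.295×10⁻⁹ = 312100 N = 312.1 kN.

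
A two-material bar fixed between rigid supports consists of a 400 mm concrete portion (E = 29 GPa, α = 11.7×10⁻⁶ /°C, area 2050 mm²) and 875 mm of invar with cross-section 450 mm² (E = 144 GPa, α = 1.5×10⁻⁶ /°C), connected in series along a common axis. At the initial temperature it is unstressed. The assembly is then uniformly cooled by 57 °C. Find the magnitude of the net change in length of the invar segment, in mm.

|ΔL| ≈ 0.153 mm

Free thermal contraction of the whole bar: Σ αᵢΔT Lᵢ = 11.7×10⁻⁶×57×400 + 1.5×10⁻⁶×57×875 = 0.3416 mm.
Since the ends are fixed, an axial force P builds up, equal in every segment, with P · Σ Lᵢ/(AᵢEᵢ) = δ_free.
Σ Lᵢ/(AᵢEᵢ) = 400/(2050×29×10³) + 875/(450×144×10³) = 2.023×10⁻⁵ mm/N.
Hence P = δ_free / Σ(L/AE) = 0.3416/2.023×10⁻⁵ = 16.88 kN (tensile).
For the invar segment, free thermal change = 1.5×10⁻⁶×57×875 = 0.07481 mm and elastic change from P = 16880×875/(450×144×10³) = 0.228 mm; these oppose, so the net change is 0.153 mm (segment lengthens).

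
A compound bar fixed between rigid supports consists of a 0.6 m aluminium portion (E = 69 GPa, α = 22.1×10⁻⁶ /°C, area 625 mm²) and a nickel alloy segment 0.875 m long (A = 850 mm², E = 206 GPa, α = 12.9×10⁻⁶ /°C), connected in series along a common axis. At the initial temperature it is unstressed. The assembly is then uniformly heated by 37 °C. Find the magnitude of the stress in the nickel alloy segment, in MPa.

σ ≈ 56.5 MPa (compressive)

If the supports were absent, the total length change would be Σ αᵢΔT Lᵢ = 22.1×10⁻⁶×37×600 + 12.9×10⁻⁶×37×875 = 0.9083 mm.
Since the ends are fixed, an axial force P builds up, equal in every segment, with P · Σ Lᵢ/(AᵢEᵢ) = δ_free.
Σ Lᵢ/(AᵢEᵢ) = 600/(625×69×10³) + 875/(850×206×10³) = 1.891×10⁻⁵ mm/N.
Hence P = δ_free / Σ(L/AE) = 0.9083/1.891×10⁻⁵ = 48.03 kN (compressive).
σ_{nickel alloy} = P / A = 48030 / 850 = 56.51 MPa.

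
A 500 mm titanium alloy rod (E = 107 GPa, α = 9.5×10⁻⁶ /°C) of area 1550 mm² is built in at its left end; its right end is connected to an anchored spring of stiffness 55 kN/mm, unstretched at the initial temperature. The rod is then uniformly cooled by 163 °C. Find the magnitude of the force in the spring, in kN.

Free thermal contraction: δ_free = αΔT L = 9.5×10⁻⁶ × 163 × 500 = 0.7742 mm.
Let P be the tensile force in the spring. The rod extends elastically by PL/(AE) and the spring stretches by P/k; together these equal δ_free.
P [ L/(AE) + 1/k ] = δ_free → P [ 500/(1550×107×10³) + 1/(55×10³) ] = 0.7742.
P = 0.7742 / 2.12×10⁻⁵ = 36530 N.

P ≈ 36.5 kN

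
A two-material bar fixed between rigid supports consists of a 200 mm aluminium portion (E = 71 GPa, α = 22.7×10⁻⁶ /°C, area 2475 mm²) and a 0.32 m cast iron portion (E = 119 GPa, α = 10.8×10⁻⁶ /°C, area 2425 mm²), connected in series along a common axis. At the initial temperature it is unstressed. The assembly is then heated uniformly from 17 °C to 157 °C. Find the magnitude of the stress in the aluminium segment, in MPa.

σ ≈ 201 MPa (compressive)

With the walls removed the bar would change length by δ_free = Σ αᵢΔT Lᵢ = 22.7×10⁻⁶×140×200 + 10.8×10⁻⁶×140×320 = 1.119 mm.
The rigid supports impose zero overall length change; the single axial force P common to all segments must satisfy P Σ Lᵢ/(AᵢEᵢ) = δ_free.
The series flexibility is Σ Lᵢ/(AᵢEᵢ) = 200/(2475×71×10³) + 320/(2425×119×10³) = 2.247×10⁻⁶ mm/N.
P = 1.119 / 2.247×10⁻⁶ = 498200 N = 498.2 kN, compressive.
σ_{aluminium} = P / A = 498200 / 2475 = 201.3 MPa.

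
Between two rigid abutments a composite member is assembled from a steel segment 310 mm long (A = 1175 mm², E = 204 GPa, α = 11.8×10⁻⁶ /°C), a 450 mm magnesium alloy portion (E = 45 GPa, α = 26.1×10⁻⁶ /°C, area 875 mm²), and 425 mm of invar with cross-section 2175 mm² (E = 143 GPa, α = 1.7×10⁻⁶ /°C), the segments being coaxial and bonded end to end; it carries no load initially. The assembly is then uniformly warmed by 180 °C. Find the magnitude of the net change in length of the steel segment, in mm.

If the supports were absent, the total length change would be Σ αᵢΔT Lᵢ = 11.8×10⁻⁶×180×310 + 26.1×10⁻⁶×180×450 + 1.7×10⁻⁶×180×425 = 2.903 mm.
The rigid supports impose zero overall length change; the single axial force P common to all segments must satisfy P Σ Lᵢ/(AᵢEᵢ) = δ_free.
Σ Lᵢ/(AᵢEᵢ) = 310/(1175×204×10³) + 450/(875×45×10³) + 425/(2175×143×10³) = 1.409×10⁻⁵ mm/N.
P = 2.903 / 1.409×10⁻⁵ = 206000 N = 206 kN, compressive.
For the steel segment, free thermal change = 11.8×10⁻⁶×180×310 = 0.6584 mm and elastic change from P = 206000×310/(1175×204×10³) = 0.2665 mm; these oppose, so the net change is 0.392 mm (segment lengthens).

|ΔL| ≈ 0.392 mm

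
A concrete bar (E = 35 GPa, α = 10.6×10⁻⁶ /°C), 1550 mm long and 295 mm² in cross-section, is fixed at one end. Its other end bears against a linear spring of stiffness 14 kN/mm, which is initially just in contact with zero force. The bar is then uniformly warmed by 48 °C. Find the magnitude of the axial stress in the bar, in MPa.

σ ≈ 12.1 MPa (compressive)

If the spring were absent the bar would lengthen by αΔT L = 10.6×10⁻⁶ × 48 × 1550 = 0.7886 mm.
Let P be the compressive force at the spring. The bar shortens elastically by PL/(AE) and the spring compresses by P/k; together these equal δ_free.
P [ L/(AE) + 1/k ] = δ_free → P [ 1550/(295×35×10³) + 1/(14×10³) ] = 0.7886.
P = 0.7886 / 0.0002215 = 3560 N.
σ = P/A = 3560/295 = 12.07 MPa.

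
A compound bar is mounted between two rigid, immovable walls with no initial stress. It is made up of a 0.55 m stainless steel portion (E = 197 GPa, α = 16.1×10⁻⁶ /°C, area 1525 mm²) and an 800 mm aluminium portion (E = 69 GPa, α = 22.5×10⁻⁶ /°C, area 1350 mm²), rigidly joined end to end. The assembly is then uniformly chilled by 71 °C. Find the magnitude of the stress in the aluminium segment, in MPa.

σ ≈ 136 MPa (tensile)

Free thermal contraction of the whole bar: Σ αᵢΔT Lᵢ = 16.1×10⁻⁶×71×550 + 22.5×10⁻⁶×71×800 = 1.907 mm.
The rigid supports impose zero overall length change; the single axial force P common to all segments must satisfy P Σ Lᵢ/(AᵢEᵢ) = δ_free.
Σ Lᵢ/(AᵢEᵢ) = 550/(1525×197×10³) + 800/(1350×69×10³) = 1.042×10⁻⁵ mm/N.
So P = 1.907 / 1.042×10⁻⁵ = 183 kN, tensile.
σ_{aluminium} = P / A = 183000 / 1350 = 135.6 MPa.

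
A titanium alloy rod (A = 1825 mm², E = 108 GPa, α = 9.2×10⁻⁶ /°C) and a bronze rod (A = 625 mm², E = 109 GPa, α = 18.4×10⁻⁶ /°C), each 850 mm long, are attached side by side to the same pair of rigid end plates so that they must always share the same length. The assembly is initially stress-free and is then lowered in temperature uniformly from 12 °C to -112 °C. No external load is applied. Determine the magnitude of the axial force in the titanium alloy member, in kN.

The bronze has the larger α, so on cooling it would change length more than the titanium alloy if both were free. The rigid plates force a common final length, so the bronze is put into tension and the titanium alloy into compression, with equal and opposite forces P (no external load).
Equating the net (thermal + elastic) strains gives |α₁ − α₂|·ΔT = P·[1/(A₁E₁) + 1/(A₂E₂)].
|α₁ − α₂|·ΔT = 9.2×10⁻⁶ × 124 = 0.001141.
1/(A₁E₁) + 1/(A₂E₂) = 1/(1825×108×10³) + 1/(625×109×10³) = 1.975×10⁻⁸ N⁻¹.
P = 0.001141 / 1.975×10⁻⁸ = 57750 N = 57.75 kN.

P ≈ 57.8 kN (compressive in the titanium alloy)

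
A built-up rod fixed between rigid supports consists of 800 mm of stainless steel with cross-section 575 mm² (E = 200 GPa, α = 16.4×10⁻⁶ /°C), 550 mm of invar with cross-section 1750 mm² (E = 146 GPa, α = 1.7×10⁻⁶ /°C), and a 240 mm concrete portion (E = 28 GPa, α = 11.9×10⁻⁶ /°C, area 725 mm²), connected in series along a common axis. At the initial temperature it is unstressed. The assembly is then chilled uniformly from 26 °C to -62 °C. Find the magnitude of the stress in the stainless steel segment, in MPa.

σ ≈ 124 MPa (tensile)

Free thermal contraction of the whole bar: Σ αᵢΔT Lᵢ = 16.4×10⁻⁶×88×800 + 1.7×10⁻⁶×88×550 + 11.9×10⁻⁶×88×240 = 1.488 mm.
Since the ends are fixed, an axial force P builds up, equal in every segment, with P · Σ Lᵢ/(AᵢEᵢ) = δ_free.
Σ Lᵢ/(AᵢEᵢ) = 800/(575×200×10³) + 550/(1750×146×10³) + 240/(725×28×10³) = 2.093×10⁻⁵ mm/N.
P = 1.488 / 2.093×10⁻⁵ = 71100 N = 71.1 kN, tensile.
σ_{stainless steel} = P / A = 71100 / 575 = 123.6 MPa.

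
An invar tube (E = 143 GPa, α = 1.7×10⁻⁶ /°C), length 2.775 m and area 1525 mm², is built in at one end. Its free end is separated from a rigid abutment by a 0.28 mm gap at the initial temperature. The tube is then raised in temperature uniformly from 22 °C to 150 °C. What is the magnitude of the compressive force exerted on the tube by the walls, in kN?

Free thermal elongation = αΔT L = 1.7×10⁻⁶ × 128 × 2775 = 0.6038 mm.
This exceeds the 0.28 mm gap, so the wall pushes back. The portion of expansion that must be recovered elastically is δ_free − gap = 0.6038 − 0.28 = 0.3238 mm.
So σ = E(δ_free − g)/L = 143×10³ × 0.3238/2775 = 16.69 MPa.
Force on the wall = σA = 16.69 × 1525 mm² = 25.45 kN.

P ≈ 25.4 kN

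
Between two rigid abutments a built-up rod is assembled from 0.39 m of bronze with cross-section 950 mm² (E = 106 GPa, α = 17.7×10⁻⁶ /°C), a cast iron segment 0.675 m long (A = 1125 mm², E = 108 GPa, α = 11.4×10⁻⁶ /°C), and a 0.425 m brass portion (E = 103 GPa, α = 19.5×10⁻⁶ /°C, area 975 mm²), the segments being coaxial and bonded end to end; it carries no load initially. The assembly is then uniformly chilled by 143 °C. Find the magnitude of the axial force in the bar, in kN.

Free thermal contraction of the whole bar: Σ αᵢΔT Lᵢ = 17.7×10⁻⁶×143×390 + 11.4×10⁻⁶×143×675 + 19.5×10⁻⁶×143×425 = 3.273 mm.
The walls prevent any net length change, so an axial force P (same in every segment) develops. Compatibility: P · Σ Lᵢ/(AᵢEᵢ) = δ_free.
The series flexibility is Σ Lᵢ/(AᵢEᵢ) = 390/(950×106×10³) + 675/(1125×108×10³) + 425/(975×103×10³) = 1.366×10⁻⁵ mm/N.
Hence P = δ_free / Σ(L/AE) = 3.273/1.366×10⁻⁵ = 239.6 kN (tensile).

P ≈ 240 kN (tensile)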